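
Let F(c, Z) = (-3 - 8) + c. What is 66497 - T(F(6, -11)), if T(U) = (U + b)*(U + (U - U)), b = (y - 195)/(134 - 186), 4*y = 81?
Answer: 13829671/208 ≈ 66489.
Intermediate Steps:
y = 81/4 (y = (¼)*81 = 81/4 ≈ 20.250)
F(c, Z) = -11 + c
b = 699/208 (b = (81/4 - 195)/(134 - 186) = -699/4/(-52) = -699/4*(-1/52) = 699/208 ≈ 3.3606)
T(U) = U*(699/208 + U) (T(U) = (U + 699/208)*(U + (U - U)) = (699/208 + U)*(U + 0) = (699/208 + U)*U = U*(699/208 + U))
66497 - T(F(6, -11)) = 66497 - (-11 + 6)*(699 + 208*(-11 + 6))/208 = 66497 - (-5)*(699 + 208*(-5))/208 = 66497 - (-5)*(699 - 1040)/208 = 66497 - (-5)*(-341)/208 = 66497 - 1*1705/208 = 66497 - 1705/208 = 13829671/208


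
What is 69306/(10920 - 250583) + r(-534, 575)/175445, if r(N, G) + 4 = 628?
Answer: -12009841458/42047675035 ≈ -0.28562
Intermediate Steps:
r(N, G) = 624 (r(N, G) = -4 + 628 = 624)
69306/(10920 - 250583) + r(-534, 575)/175445 = 69306/(10920 - 250583) + 624/175445 = 69306/(-239663) + 624*(1/175445) = 69306*(-1/239663) + 624/175445 = -69306/239663 + 624/175445 = -12009841458/42047675035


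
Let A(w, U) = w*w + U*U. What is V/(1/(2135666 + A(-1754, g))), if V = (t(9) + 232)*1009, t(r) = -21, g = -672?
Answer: 1205810117634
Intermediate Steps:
V = 212899 (V = (-21 + 232)*1009 = 211*1009 = 212899)
A(w, U) = U² + w² (A(w, U) = w² + U² = U² + w²)
V/(1/(2135666 + A(-1754, g))) = 212899/(1/(2135666 + ((-672)² + (-1754)²))) = 212899/(1/(2135666 + (451584 + 3076516))) = 212899/(1/(2135666 + 3528100)) = 212899/(1/5663766) = 212899*5663766 = 1205810117634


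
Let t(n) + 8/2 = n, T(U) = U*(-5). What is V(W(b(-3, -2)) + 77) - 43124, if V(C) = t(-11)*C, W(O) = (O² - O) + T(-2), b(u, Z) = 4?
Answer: -44609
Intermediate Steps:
T(U) = -5*U
W(O) = 10 + O² - O (W(O) = (O² - O) - 5*(-2) = (O² - O) + 10 = 10 + O² - O)
t(n) = -4 + n
V(C) = -15*C (V(C) = (-4 - 11)*C = -15*C)
V(W(b(-3, -2)) + 77) - 43124 = -15*((10 + 4² - 1*4) + 77) - 43124 = -15*((10 + 16 - 4) + 77) - 43124 = -15*(22 + 77) - 43124 = -15*99 - 43124 = -1485 - 43124 = -44609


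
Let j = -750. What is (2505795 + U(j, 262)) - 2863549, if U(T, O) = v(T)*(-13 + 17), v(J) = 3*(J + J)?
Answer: -375754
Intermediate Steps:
v(J) = 6*J (v(J) = 3*(2*J) = 6*J)
U(T, O) = 24*T (U(T, O) = (6*T)*(-13 + 17) = (6*T)*4 = 24*T)
(2505795 + U(j, 262)) - 2863549 = (2505795 + 24*(-750)) - 2863549 = (2505795 - 18000) - 2863549 = 2487795 - 2863549 = -375754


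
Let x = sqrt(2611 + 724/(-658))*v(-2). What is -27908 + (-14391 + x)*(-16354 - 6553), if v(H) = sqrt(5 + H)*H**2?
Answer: 329626729 - 274884*sqrt(94166051)/329 ≈ 3.2152e+8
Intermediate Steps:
v(H) = H**2*sqrt(5 + H)
x = 12*sqrt(94166051)/329 (x = sqrt(2611 + 724/(-658))*((-2)**2*sqrt(5 - 2)) = sqrt(2611 + 724*(-1/658))*(4*sqrt(3)) = sqrt(2611 - 362/329)*(4*sqrt(3)) = sqrt(858657/329)*(4*sqrt(3)) = (sqrt(282498153)/329)*(4*sqrt(3)) = 12*sqrt(94166051)/329 ≈ 353.94)
-27908 + (-14391 + x)*(-16354 - 6553) = -27908 + (-14391 + 12*sqrt(94166051)/329)*(-16354 - 6553) = -27908 + (-14391 + 12*sqrt(94166051)/329)*(-22907) = -27908 + (329654637 - 274884*sqrt(94166051)/329) = 329626729 - 274884*sqrt(94166051)/329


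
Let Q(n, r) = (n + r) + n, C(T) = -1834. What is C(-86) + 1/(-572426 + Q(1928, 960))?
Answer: -1040996741/567610 ≈ -1834.0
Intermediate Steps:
Q(n, r) = r + 2*n
C(-86) + 1/(-572426 + Q(1928, 960)) = -1834 + 1/(-572426 + (960 + 2*1928)) = -1834 + 1/(-572426 + (960 + 3856)) = -1834 + 1/(-572426 + 4816) = -1834 + 1/(-567610) = -1834 - 1/567610 = -1040996741/567610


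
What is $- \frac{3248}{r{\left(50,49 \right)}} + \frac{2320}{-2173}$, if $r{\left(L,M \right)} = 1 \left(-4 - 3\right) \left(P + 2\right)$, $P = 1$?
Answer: $\frac{1001312}{6519} \approx 153.6$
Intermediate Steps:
$r{\left(L,M \right)} = -21$ ($r{\left(L,M \right)} = 1 \left(-4 - 3\right) \left(1 + 2\right) = 1 \left(-7\right) 3 = \left(-7\right) 3 = -21$)
$- \frac{3248}{r{\left(50,49 \right)}} + \frac{2320}{-2173} = - \frac{3248}{-21} + \frac{2320}{-2173} = \left(-3248\right) \left(- \frac{1}{21}\right) + 2320 \left(- \frac{1}{2173}\right) = \frac{464}{3} - \frac{2320}{2173} = \frac{1001312}{6519}$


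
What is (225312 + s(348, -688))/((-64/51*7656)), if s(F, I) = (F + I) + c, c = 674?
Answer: -1917991/81664 ≈ -23.486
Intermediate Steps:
s(F, I) = 674 + F + I (s(F, I) = (F + I) + 674 = 674 + F + I)
(225312 + s(348, -688))/((-64/51*7656)) = (225312 + (674 + 348 - 688))/((-64/51*7656)) = (225312 + 334)/((-64*1/51*7656)) = 225646/((-64/51*7656)) = 225646/(-163328/17) = 225646*(-17/163328) = -1917991/81664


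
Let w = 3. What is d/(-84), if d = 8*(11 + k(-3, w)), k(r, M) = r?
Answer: -16/21 ≈ -0.76190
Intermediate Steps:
d = 64 (d = 8*(11 - 3) = 8*8 = 64)
d/(-84) = 64/(-84) = 64*(-1/84) = -16/21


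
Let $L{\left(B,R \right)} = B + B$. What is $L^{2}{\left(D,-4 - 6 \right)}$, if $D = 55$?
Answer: $12100$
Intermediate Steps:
$L{\left(B,R \right)} = 2 B$
$L^{2}{\left(D,-4 - 6 \right)} = \left(2 \cdot 55\right)^{2} = 110^{2} = 12100$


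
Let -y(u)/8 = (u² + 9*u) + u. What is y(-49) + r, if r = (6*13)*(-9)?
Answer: -15990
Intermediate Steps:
y(u) = -80*u - 8*u² (y(u) = -8*((u² + 9*u) + u) = -8*(u² + 10*u) = -80*u - 8*u²)
r = -702 (r = 78*(-9) = -702)
y(-49) + r = -8*(-49)*(10 - 49) - 702 = -8*(-49)*(-39) - 702 = -15288 - 702 = -15990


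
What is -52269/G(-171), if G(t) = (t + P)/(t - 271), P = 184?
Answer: 1777146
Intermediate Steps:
G(t) = (184 + t)/(-271 + t) (G(t) = (t + 184)/(t - 271) = (184 + t)/(-271 + t))
-52269/G(-171) = -52269*(-271 - 171)/(184 - 171) = -52269/(13/(-442)) = -52269/((-1/442*13)) = -52269/(-1/34) = -52269*(-34) = 1777146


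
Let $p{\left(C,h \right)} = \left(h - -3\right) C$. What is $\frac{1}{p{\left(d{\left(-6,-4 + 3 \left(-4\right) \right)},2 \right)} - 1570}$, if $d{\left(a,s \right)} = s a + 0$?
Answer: $- \frac{1}{1090} \approx -0.00091743$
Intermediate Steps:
$d{\left(a,s \right)} = a s$ ($d{\left(a,s \right)} = a s + 0 = a s$)
$p{\left(C,h \right)} = C \left(3 + h\right)$ ($p{\left(C,h \right)} = \left(h + 3\right) C = \left(3 + h\right) C = C \left(3 + h\right)$)
$\frac{1}{p{\left(d{\left(-6,-4 + 3 \left(-4\right) \right)},2 \right)} - 1570} = \frac{1}{- 6 \left(-4 + 3 \left(-4\right)\right) \left(3 + 2\right) - 1570} = \frac{1}{- 6 \left(-4 - 12\right) 5 - 1570} = \frac{1}{\left(-6\right) \left(-16\right) 5 - 1570} = \frac{1}{96 \cdot 5 - 1570} = \frac{1}{480 - 1570} = \frac{1}{-1090} = - \frac{1}{1090}$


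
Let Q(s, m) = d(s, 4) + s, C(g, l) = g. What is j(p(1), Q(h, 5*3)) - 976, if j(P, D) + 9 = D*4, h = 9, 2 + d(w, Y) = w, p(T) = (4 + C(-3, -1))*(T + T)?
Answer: -921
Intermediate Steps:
p(T) = 2*T (p(T) = (4 - 3)*(T + T) = 1*(2*T) = 2*T)
d(w, Y) = -2 + w
Q(s, m) = -2 + 2*s (Q(s, m) = (-2 + s) + s = -2 + 2*s)
j(P, D) = -9 + 4*D (j(P, D) = -9 + D*4 = -9 + 4*D)
j(p(1), Q(h, 5*3)) - 976 = (-9 + 4*(-2 + 2*9)) - 976 = (-9 + 4*(-2 + 18)) - 976 = (-9 + 4*16) - 976 = (-9 + 64) - 976 = 55 - 976 = -921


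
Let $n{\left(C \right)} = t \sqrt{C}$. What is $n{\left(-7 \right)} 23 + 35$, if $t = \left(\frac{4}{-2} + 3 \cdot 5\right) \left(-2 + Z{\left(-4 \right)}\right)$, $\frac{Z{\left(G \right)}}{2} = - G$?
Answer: $35 + 1794 i \sqrt{7} \approx 35.0 + 4746.5 i$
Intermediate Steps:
$Z{\left(G \right)} = - 2 G$ ($Z{\left(G \right)} = 2 \left(- G\right) = - 2 G$)
$t = 78$ ($t = \left(\frac{4}{-2} + 3 \cdot 5\right) \left(-2 - -8\right) = \left(4 \left(- \frac{1}{2}\right) + 15\right) \left(-2 + 8\right) = \left(-2 + 15\right) 6 = 13 \cdot 6 = 78$)
$n{\left(C \right)} = 78 \sqrt{C}$
$n{\left(-7 \right)} 23 + 35 = 78 \sqrt{-7} \cdot 23 + 35 = 78 i \sqrt{7} \cdot 23 + 35 = 1794 i \sqrt{7} + 35 = 35 + 1794 i \sqrt{7}$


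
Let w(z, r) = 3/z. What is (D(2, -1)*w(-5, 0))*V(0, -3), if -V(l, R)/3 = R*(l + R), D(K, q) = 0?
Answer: 0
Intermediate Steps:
V(l, R) = -3*R*(R + l) (V(l, R) = -3*R*(l + R) = -3*R*(R + l))
(D(2, -1)*w(-5, 0))*V(0, -3) = (0*(3/(-5)))*(-3*(-3)*(-3 + 0)) = (0*(3*(-⅕)))*(-3*(-3)*(-3)) = (0*(-⅗))*(-27) = 0*(-27) = 0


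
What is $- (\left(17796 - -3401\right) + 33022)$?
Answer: $-54219$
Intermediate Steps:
$- (\left(17796 - -3401\right) + 33022) = - (\left(17796 + 3401\right) + 33022) = - (21197 + 33022) = \left(-1\right) 54219 = -54219$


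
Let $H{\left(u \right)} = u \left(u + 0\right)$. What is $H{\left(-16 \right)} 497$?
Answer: $127232$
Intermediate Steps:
$H{\left(u \right)} = u^{2}$ ($H{\left(u \right)} = u u = u^{2}$)
$H{\left(-16 \right)} 497 = \left(-16\right)^{2} \cdot 497 = 256 \cdot 497 = 127232$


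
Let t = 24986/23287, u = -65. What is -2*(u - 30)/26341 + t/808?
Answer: 2116588233/247814758268 ≈ 0.0085410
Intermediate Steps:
t = 24986/23287 (t = 24986*(1/23287) = 24986/23287 ≈ 1.0730)
-2*(u - 30)/26341 + t/808 = -2*(-65 - 30)/26341 + (24986/23287)/808 = -2*(-95)*(1/26341) + (24986/23287)*(1/808) = 190*(1/26341) + 12493/9407948 = 190/26341 + 12493/9407948 = 2116588233/247814758268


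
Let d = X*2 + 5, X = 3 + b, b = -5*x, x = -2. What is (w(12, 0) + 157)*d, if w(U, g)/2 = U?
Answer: 5611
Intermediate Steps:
b = 10 (b = -5*(-2) = 10)
X = 13 (X = 3 + 10 = 13)
w(U, g) = 2*U
d = 31 (d = 13*2 + 5 = 26 + 5 = 31)
(w(12, 0) + 157)*d = (2*12 + 157)*31 = (24 + 157)*31 = 181*31 = 5611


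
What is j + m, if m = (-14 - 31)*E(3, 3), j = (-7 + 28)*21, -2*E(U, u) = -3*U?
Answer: 477/2 ≈ 238.50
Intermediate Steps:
E(U, u) = 3*U/2 (E(U, u) = -(-3)*U/2 = 3*U/2)
j = 441 (j = 21*21 = 441)
m = -405/2 (m = (-14 - 31)*((3/2)*3) = -45*9/2 = -405/2 ≈ -202.50)
j + m = 441 - 405/2 = 477/2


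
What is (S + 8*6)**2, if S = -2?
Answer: 2116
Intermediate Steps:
(S + 8*6)**2 = (-2 + 8*6)**2 = (-2 + 48)**2 = 46**2 = 2116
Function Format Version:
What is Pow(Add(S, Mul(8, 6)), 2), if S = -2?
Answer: 2116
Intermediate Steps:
Pow(Add(S, Mul(8, 6)), 2) = Pow(Add(-2, Mul(8, 6)), 2) = Pow(Add(-2, 48), 2) = Pow(46, 2) = 2116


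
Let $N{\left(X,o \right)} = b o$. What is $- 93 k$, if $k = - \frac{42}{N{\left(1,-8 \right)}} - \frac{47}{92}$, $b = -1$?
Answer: $\frac{24645}{46} \approx 535.76$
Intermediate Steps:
$N{\left(X,o \right)} = - o$
$k = - \frac{265}{46}$ ($k = - \frac{42}{\left(-1\right) \left(-8\right)} - \frac{47}{92} = - \frac{42}{8} - \frac{47}{92} = \left(-42\right) \frac{1}{8} - \frac{47}{92} = - \frac{21}{4} - \frac{47}{92} = - \frac{265}{46} \approx -5.7609$)
$- 93 k = \left(-93\right) \left(- \frac{265}{46}\right) = \frac{24645}{46}$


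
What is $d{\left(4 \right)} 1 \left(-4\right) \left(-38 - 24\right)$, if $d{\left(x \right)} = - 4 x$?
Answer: $-3968$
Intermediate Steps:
$d{\left(4 \right)} 1 \left(-4\right) \left(-38 - 24\right) = \left(-4\right) 4 \cdot 1 \left(-4\right) \left(-38 - 24\right) = \left(-16\right) 1 \left(-4\right) \left(-62\right) = \left(-16\right) \left(-4\right) \left(-62\right) = 64 \left(-62\right) = -3968$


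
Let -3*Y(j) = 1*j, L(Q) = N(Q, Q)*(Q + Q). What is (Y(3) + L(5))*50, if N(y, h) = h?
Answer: 2450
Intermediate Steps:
L(Q) = 2*Q**2 (L(Q) = Q*(Q + Q) = Q*(2*Q) = 2*Q**2)
Y(j) = -j/3
(Y(3) + L(5))*50 = (-1/3*3 + 2*5**2)*50 = (-1 + 2*25)*50 = (-1 + 50)*50 = 49*50 = 2450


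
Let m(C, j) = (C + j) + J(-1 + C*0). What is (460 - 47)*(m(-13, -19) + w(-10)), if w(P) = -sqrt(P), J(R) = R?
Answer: -13629 - 413*I*sqrt(10) ≈ -13629.0 - 1306.0*I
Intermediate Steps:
m(C, j) = -1 + C + j (m(C, j) = (C + j) + (-1 + C*0) = (C + j) + (-1 + 0) = (C + j) - 1 = -1 + C + j)
(460 - 47)*(m(-13, -19) + w(-10)) = (460 - 47)*((-1 - 13 - 19) - sqrt(-10)) = 413*(-33 - I*sqrt(10)) = -13629 - 413*I*sqrt(10)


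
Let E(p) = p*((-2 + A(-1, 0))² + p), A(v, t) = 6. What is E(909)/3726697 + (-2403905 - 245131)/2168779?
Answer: -8048590911417/8082382192963 ≈ -0.99582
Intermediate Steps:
E(p) = p*(16 + p) (E(p) = p*((-2 + 6)² + p) = p*(4² + p) = p*(16 + p))
E(909)/3726697 + (-2403905 - 245131)/2168779 = (909*(16 + 909))/3726697 + (-2403905 - 245131)/2168779 = (909*925)*(1/3726697) - 2649036*1/2168779 = 840825*(1/3726697) - 2649036/2168779 = 840825/3726697 - 2649036/2168779 = -8048590911417/8082382192963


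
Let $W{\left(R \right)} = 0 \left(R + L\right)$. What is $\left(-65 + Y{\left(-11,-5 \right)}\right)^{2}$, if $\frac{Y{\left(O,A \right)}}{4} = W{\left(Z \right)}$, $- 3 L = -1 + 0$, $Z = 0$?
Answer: $4225$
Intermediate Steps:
$L = \frac{1}{3}$ ($L = - \frac{-1 + 0}{3} = \left(- \frac{1}{3}\right) \left(-1\right) = \frac{1}{3} \approx 0.33333$)
$W{\left(R \right)} = 0$ ($W{\left(R \right)} = 0 \left(R + \frac{1}{3}\right) = 0 \left(\frac{1}{3} + R\right) = 0$)
$Y{\left(O,A \right)} = 0$ ($Y{\left(O,A \right)} = 4 \cdot 0 = 0$)
$\left(-65 + Y{\left(-11,-5 \right)}\right)^{2} = \left(-65 + 0\right)^{2} = \left(-65\right)^{2} = 4225$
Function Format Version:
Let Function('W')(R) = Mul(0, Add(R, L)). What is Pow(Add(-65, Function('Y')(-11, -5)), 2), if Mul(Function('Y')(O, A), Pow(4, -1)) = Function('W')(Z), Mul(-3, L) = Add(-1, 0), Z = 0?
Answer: 4225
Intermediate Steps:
L = Rational(1, 3) (L = Mul(Rational(-1, 3), Add(-1, 0)) = Mul(Rational(-1, 3), -1) = Rational(1, 3) ≈ 0.33333)
Function('W')(R) = 0 (Function('W')(R) = Mul(0, Add(R, Rational(1, 3))) = Mul(0, Add(Rational(1, 3), R)) = 0)
Function('Y')(O, A) = 0 (Function('Y')(O, A) = Mul(4, 0) = 0)
Pow(Add(-65, Function('Y')(-11, -5)), 2) = Pow(Add(-65, 0), 2) = Pow(-65, 2) = 4225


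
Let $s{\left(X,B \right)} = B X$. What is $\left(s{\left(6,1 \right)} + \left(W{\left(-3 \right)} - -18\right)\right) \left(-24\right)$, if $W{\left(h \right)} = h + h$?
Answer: $-432$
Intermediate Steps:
$W{\left(h \right)} = 2 h$
$\left(s{\left(6,1 \right)} + \left(W{\left(-3 \right)} - -18\right)\right) \left(-24\right) = \left(1 \cdot 6 + \left(2 \left(-3\right) - -18\right)\right) \left(-24\right) = \left(6 + \left(-6 + 18\right)\right) \left(-24\right) = \left(6 + 12\right) \left(-24\right) = 18 \left(-24\right) = -432$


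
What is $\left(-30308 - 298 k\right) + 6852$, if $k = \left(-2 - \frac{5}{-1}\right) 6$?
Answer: $-28820$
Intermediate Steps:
$k = 18$ ($k = \left(-2 - -5\right) 6 = \left(-2 + 5\right) 6 = 3 \cdot 6 = 18$)
$\left(-30308 - 298 k\right) + 6852 = \left(-30308 - 5364\right) + 6852 = -35672 + 6852 = -28820$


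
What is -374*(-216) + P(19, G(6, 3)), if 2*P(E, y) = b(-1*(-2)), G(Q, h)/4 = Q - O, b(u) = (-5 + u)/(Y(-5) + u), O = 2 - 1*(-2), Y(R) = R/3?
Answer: 161559/2 ≈ 80780.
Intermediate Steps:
Y(R) = R/3 (Y(R) = R*(⅓) = R/3)
O = 4 (O = 2 + 2 = 4)
b(u) = (-5 + u)/(-5/3 + u) (b(u) = (-5 + u)/((⅓)*(-5) + u) = (-5 + u)/(-5/3 + u))
G(Q, h) = -16 + 4*Q (G(Q, h) = 4*(Q - 1*4) = 4*(Q - 4) = 4*(-4 + Q) = -16 + 4*Q)
P(E, y) = -9/2 (P(E, y) = (3*(-5 - 1*(-2))/(-5 + 3*(-1*(-2))))/2 = (3*(-5 + 2)/(-5 + 3*2))/2 = (3*(-3)/(-5 + 6))/2 = (3*(-3)/1)/2 = (3*1*(-3))/2 = (½)*(-9) = -9/2)
-374*(-216) + P(19, G(6, 3)) = -374*(-216) - 9/2 = 80784 - 9/2 = 161559/2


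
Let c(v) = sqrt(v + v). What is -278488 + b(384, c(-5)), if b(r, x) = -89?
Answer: -278577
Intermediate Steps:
c(v) = sqrt(2)*sqrt(v) (c(v) = sqrt(2*v) = sqrt(2)*sqrt(v))
-278488 + b(384, c(-5)) = -278488 - 89 = -278577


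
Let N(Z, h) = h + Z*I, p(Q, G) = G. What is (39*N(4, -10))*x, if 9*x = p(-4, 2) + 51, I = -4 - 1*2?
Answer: -23426/3 ≈ -7808.7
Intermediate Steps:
I = -6 (I = -4 - 2 = -6)
N(Z, h) = h - 6*Z (N(Z, h) = h + Z*(-6) = h - 6*Z)
x = 53/9 (x = (2 + 51)/9 = (⅑)*53 = 53/9 ≈ 5.8889)
(39*N(4, -10))*x = (39*(-10 - 6*4))*(53/9) = (39*(-10 - 24))*(53/9) = (39*(-34))*(53/9) = -1326*53/9 = -23426/3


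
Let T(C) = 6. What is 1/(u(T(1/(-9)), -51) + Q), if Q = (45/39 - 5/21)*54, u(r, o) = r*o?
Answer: -91/23346 ≈ -0.0038979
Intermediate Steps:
u(r, o) = o*r
Q = 4500/91 (Q = (45*(1/39) - 5*1/21)*54 = (15/13 - 5/21)*54 = (250/273)*54 = 4500/91 ≈ 49.451)
1/(u(T(1/(-9)), -51) + Q) = 1/(-51*6 + 4500/91) = 1/(-306 + 4500/91) = 1/(-23346/91) = -91/23346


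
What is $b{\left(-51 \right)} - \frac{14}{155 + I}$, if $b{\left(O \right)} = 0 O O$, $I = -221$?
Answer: $\frac{7}{33} \approx 0.21212$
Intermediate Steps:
$b{\left(O \right)} = 0$ ($b{\left(O \right)} = 0 O = 0$)
$b{\left(-51 \right)} - \frac{14}{155 + I} = 0 - \frac{14}{155 - 221} = 0 - \frac{14}{-66} = 0 - 14 \left(- \frac{1}{66}\right) = 0 - - \frac{7}{33} = 0 + \frac{7}{33} = \frac{7}{33}$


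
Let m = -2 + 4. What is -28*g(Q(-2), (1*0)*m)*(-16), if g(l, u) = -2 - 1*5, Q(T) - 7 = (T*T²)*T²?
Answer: -3136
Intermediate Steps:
m = 2
Q(T) = 7 + T⁵ (Q(T) = 7 + (T*T²)*T² = 7 + T³*T² = 7 + T⁵)
g(l, u) = -7 (g(l, u) = -2 - 5 = -7)
-28*g(Q(-2), (1*0)*m)*(-16) = -28*(-7)*(-16) = 196*(-16) = -3136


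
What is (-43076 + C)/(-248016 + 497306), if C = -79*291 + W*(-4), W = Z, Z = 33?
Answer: -66197/249290 ≈ -0.26554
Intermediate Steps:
W = 33
C = -23121 (C = -79*291 + 33*(-4) = -22989 - 132 = -23121)
(-43076 + C)/(-248016 + 497306) = (-43076 - 23121)/(-248016 + 497306) = -66197/249290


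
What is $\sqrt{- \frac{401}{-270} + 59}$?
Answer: $\frac{\sqrt{489930}}{90} \approx 7.7772$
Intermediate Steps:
$\sqrt{- \frac{401}{-270} + 59} = \sqrt{\left(-401\right) \left(- \frac{1}{270}\right) + 59} = \sqrt{\frac{401}{270} + 59} = \sqrt{\frac{16331}{270}} = \frac{\sqrt{489930}}{90}$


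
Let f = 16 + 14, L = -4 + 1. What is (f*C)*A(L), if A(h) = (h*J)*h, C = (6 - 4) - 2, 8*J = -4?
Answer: 0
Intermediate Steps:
J = -½ (J = (⅛)*(-4) = -½ ≈ -0.50000)
L = -3
C = 0 (C = 2 - 2 = 0)
A(h) = -h²/2 (A(h) = (h*(-½))*h = (-h/2)*h = -h²/2)
f = 30
(f*C)*A(L) = (30*0)*(-½*(-3)²) = 0*(-½*9) = 0*(-9/2) = 0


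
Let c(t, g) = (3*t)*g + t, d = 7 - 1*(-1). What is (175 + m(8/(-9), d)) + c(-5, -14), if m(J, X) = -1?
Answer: 379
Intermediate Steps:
d = 8 (d = 7 + 1 = 8)
c(t, g) = t + 3*g*t (c(t, g) = 3*g*t + t = t + 3*g*t)
(175 + m(8/(-9), d)) + c(-5, -14) = (175 - 1) - 5*(1 + 3*(-14)) = 174 - 5*(1 - 42) = 174 - 5*(-41) = 174 + 205 = 379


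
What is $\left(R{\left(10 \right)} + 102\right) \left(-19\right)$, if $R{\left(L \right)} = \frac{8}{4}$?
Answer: $-1976$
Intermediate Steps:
$R{\left(L \right)} = 2$ ($R{\left(L \right)} = 8 \cdot \frac{1}{4} = 2$)
$\left(R{\left(10 \right)} + 102\right) \left(-19\right) = \left(2 + 102\right) \left(-19\right) = 104 \left(-19\right) = -1976$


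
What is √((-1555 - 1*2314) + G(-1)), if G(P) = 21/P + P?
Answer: I*√3891 ≈ 62.378*I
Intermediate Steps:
G(P) = P + 21/P
√((-1555 - 1*2314) + G(-1)) = √((-1555 - 1*2314) + (-1 + 21/(-1))) = √((-1555 - 2314) + (-1 + 21*(-1))) = √(-3869 + (-1 - 21)) = √(-3869 - 22) = √(-3891) = I*√3891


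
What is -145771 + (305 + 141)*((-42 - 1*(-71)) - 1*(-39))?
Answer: -115443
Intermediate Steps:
-145771 + (305 + 141)*((-42 - 1*(-71)) - 1*(-39)) = -145771 + 446*((-42 + 71) + 39) = -145771 + 446*(29 + 39) = -145771 + 446*68 = -145771 + 30328 = -115443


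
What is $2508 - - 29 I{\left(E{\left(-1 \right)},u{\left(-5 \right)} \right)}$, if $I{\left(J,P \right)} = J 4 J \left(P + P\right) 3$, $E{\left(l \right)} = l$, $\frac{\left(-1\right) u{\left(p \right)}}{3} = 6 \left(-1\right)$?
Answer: $15036$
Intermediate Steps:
$u{\left(p \right)} = 18$ ($u{\left(p \right)} = - 3 \cdot 6 \left(-1\right) = \left(-3\right) \left(-6\right) = 18$)
$I{\left(J,P \right)} = 24 P J^{2}$ ($I{\left(J,P \right)} = 4 J J 2 P 3 = 4 J J 6 P = 4 J 6 J P = 24 P J^{2}$)
$2508 - - 29 I{\left(E{\left(-1 \right)},u{\left(-5 \right)} \right)} = 2508 - - 29 \cdot 24 \cdot 18 \left(-1\right)^{2} = 2508 - - 29 \cdot 24 \cdot 18 \cdot 1 = 2508 - \left(-29\right) 432 = 2508 - -12528 = 2508 + 12528 = 15036$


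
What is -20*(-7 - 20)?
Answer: 540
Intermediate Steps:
-20*(-7 - 20) = -20*(-27) = 540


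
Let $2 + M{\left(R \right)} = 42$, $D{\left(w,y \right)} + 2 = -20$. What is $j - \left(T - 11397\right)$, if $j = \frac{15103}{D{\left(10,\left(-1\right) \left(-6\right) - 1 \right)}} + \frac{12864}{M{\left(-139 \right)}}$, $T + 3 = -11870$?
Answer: $\frac{229051}{10} \approx 22905.0$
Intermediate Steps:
$D{\left(w,y \right)} = -22$ ($D{\left(w,y \right)} = -2 - 20 = -22$)
$T = -11873$ ($T = -3 - 11870 = -11873$)
$M{\left(R \right)} = 40$ ($M{\left(R \right)} = -2 + 42 = 40$)
$j = - \frac{3649}{10}$ ($j = \frac{15103}{-22} + \frac{12864}{40} = 15103 \left(- \frac{1}{22}\right) + 12864 \cdot \frac{1}{40} = - \frac{1373}{2} + \frac{1608}{5} = - \frac{3649}{10} \approx -364.9$)
$j - \left(T - 11397\right) = - \frac{3649}{10} - \left(-11873 - 11397\right) = - \frac{3649}{10} - -23270 = - \frac{3649}{10} + 23270 = \frac{229051}{10}$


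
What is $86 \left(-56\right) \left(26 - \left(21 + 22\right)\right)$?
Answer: $81872$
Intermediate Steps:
$86 \left(-56\right) \left(26 - \left(21 + 22\right)\right) = - 4816 \left(26 - 43\right) = \left(-4816\right) \left(-17\right) = 81872$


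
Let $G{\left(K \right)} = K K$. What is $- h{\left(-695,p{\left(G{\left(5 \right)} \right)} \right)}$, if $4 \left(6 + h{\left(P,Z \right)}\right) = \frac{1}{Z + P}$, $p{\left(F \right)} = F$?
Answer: $\frac{16081}{2680} \approx 6.0004$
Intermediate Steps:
$G{\left(K \right)} = K^{2}$
$h{\left(P,Z \right)} = -6 + \frac{1}{4 \left(P + Z\right)}$ ($h{\left(P,Z \right)} = -6 + \frac{1}{4 \left(Z + P\right)} = -6 + \frac{1}{4 \left(P + Z\right)}$)
$- h{\left(-695,p{\left(G{\left(5 \right)} \right)} \right)} = - \frac{\frac{1}{4} - -4170 - 6 \cdot 5^{2}}{-695 + 5^{2}} = - \frac{\frac{1}{4} + 4170 - 150}{-695 + 25} = - \frac{\frac{1}{4} + 4170 - 150}{-670} = - \frac{\left(-1\right) 16081}{670 \cdot 4} = \left(-1\right) \left(- \frac{16081}{2680}\right) = \frac{16081}{2680}$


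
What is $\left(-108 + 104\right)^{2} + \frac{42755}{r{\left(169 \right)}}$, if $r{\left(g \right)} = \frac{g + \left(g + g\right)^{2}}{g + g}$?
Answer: $\frac{96342}{677} \approx 142.31$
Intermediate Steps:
$r{\left(g \right)} = \frac{g + 4 g^{2}}{2 g}$ ($r{\left(g \right)} = \frac{g + \left(2 g\right)^{2}}{2 g} = \left(g + 4 g^{2}\right) \frac{1}{2 g} = \frac{g + 4 g^{2}}{2 g}$)
$\left(-108 + 104\right)^{2} + \frac{42755}{r{\left(169 \right)}} = \left(-108 + 104\right)^{2} + \frac{42755}{\frac{1}{2} + 2 \cdot 169} = \left(-4\right)^{2} + \frac{42755}{\frac{1}{2} + 338} = 16 + \frac{42755}{\frac{677}{2}} = 16 + 42755 \cdot \frac{2}{677} = 16 + \frac{85510}{677} = \frac{96342}{677}$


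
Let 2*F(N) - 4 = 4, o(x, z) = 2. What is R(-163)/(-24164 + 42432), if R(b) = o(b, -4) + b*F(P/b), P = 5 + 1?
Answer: -325/9134 ≈ -0.035581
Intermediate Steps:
P = 6
F(N) = 4 (F(N) = 2 + (½)*4 = 2 + 2 = 4)
R(b) = 2 + 4*b (R(b) = 2 + b*4 = 2 + 4*b)
R(-163)/(-24164 + 42432) = (2 + 4*(-163))/(-24164 + 42432) = (2 - 652)/18268 = -650*1/18268 = -325/9134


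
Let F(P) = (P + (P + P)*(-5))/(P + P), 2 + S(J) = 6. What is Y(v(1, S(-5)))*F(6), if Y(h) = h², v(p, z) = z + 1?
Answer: -225/2 ≈ -112.50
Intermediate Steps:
S(J) = 4 (S(J) = -2 + 6 = 4)
v(p, z) = 1 + z
F(P) = -9/2 (F(P) = (P + (2*P)*(-5))/((2*P)) = (P - 10*P)*(1/(2*P)) = (-9*P)*(1/(2*P)) = -9/2)
Y(v(1, S(-5)))*F(6) = (1 + 4)²*(-9/2) = 5²*(-9/2) = 25*(-9/2) = -225/2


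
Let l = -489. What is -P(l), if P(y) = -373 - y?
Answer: -116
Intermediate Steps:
-P(l) = -(-373 - 1*(-489)) = -(-373 + 489) = -1*116 = -116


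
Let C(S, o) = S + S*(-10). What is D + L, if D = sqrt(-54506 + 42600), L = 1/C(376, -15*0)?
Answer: -1/3384 + I*sqrt(11906) ≈ -0.00029551 + 109.11*I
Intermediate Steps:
C(S, o) = -9*S (C(S, o) = S - 10*S = -9*S)
L = -1/3384 (L = 1/(-9*376) = 1/(-3384) = -1/3384 ≈ -0.00029551)
D = I*sqrt(11906) (D = sqrt(-11906) = I*sqrt(11906) ≈ 109.11*I)
D + L = I*sqrt(11906) - 1/3384 = -1/3384 + I*sqrt(11906)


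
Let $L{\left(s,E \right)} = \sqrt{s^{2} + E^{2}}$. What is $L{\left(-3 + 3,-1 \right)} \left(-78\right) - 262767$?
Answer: $-262845$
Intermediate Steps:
$L{\left(s,E \right)} = \sqrt{E^{2} + s^{2}}$
$L{\left(-3 + 3,-1 \right)} \left(-78\right) - 262767 = \sqrt{\left(-1\right)^{2} + \left(-3 + 3\right)^{2}} \left(-78\right) - 262767 = \sqrt{1 + 0^{2}} \left(-78\right) - 262767 = \sqrt{1 + 0} \left(-78\right) - 262767 = \sqrt{1} \left(-78\right) - 262767 = 1 \left(-78\right) - 262767 = -78 - 262767 = -262845$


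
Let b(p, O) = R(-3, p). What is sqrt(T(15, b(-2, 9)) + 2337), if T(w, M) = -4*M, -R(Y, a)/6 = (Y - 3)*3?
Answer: sqrt(1905) ≈ 43.646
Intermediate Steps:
R(Y, a) = 54 - 18*Y (R(Y, a) = -6*(Y - 3)*3 = -6*(-3 + Y)*3 = -6*(-9 + 3*Y) = 54 - 18*Y)
b(p, O) = 108 (b(p, O) = 54 - 18*(-3) = 54 + 54 = 108)
sqrt(T(15, b(-2, 9)) + 2337) = sqrt(-4*108 + 2337) = sqrt(-432 + 2337) = sqrt(1905)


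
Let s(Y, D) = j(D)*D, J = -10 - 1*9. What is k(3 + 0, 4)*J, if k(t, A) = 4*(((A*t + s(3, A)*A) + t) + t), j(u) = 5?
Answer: -7448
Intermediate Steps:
J = -19 (J = -10 - 9 = -19)
s(Y, D) = 5*D
k(t, A) = 8*t + 20*A² + 4*A*t (k(t, A) = 4*(((A*t + (5*A)*A) + t) + t) = 4*(((A*t + 5*A²) + t) + t) = 4*(((5*A² + A*t) + t) + t) = 4*((t + 5*A² + A*t) + t) = 4*(2*t + 5*A² + A*t) = 8*t + 20*A² + 4*A*t)
k(3 + 0, 4)*J = (8*(3 + 0) + 20*4² + 4*4*(3 + 0))*(-19) = (8*3 + 20*16 + 4*4*3)*(-19) = (24 + 320 + 48)*(-19) = 392*(-19) = -7448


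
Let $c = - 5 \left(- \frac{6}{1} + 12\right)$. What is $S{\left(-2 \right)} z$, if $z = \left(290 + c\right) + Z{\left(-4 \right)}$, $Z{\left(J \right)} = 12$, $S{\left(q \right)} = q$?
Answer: $-544$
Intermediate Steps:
$c = -30$ ($c = - 5 \left(\left(-6\right) 1 + 12\right) = - 5 \left(-6 + 12\right) = \left(-5\right) 6 = -30$)
$z = 272$ ($z = \left(290 - 30\right) + 12 = 260 + 12 = 272$)
$S{\left(-2 \right)} z = \left(-2\right) 272 = -544$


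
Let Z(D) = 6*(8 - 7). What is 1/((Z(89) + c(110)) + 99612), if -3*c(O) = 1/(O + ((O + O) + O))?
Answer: 1320/131495759 ≈ 1.0038e-5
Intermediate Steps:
c(O) = -1/(12*O) (c(O) = -1/(3*(O + ((O + O) + O))) = -1/(3*(O + (2*O + O))) = -1/(3*(O + 3*O)) = -1/(4*O)/3 = -1/(12*O))
Z(D) = 6 (Z(D) = 6*1 = 6)
1/((Z(89) + c(110)) + 99612) = 1/((6 - 1/12/110) + 99612) = 1/((6 - 1/12*1/110) + 99612) = 1/((6 - 1/1320) + 99612) = 1/(7919/1320 + 99612) = 1/(131495759/1320) = 1320/131495759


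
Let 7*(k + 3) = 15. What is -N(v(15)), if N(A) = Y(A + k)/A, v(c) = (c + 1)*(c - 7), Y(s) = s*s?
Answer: -198025/1568 ≈ -126.29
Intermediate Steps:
k = -6/7 (k = -3 + (⅐)*15 = -3 + 15/7 = -6/7 ≈ -0.85714)
Y(s) = s²
v(c) = (1 + c)*(-7 + c)
N(A) = (-6/7 + A)²/A (N(A) = (A - 6/7)²/A = (-6/7 + A)²/A)
-N(v(15)) = -(-6 + 7*(-7 + 15² - 6*15))²/(49*(-7 + 15² - 6*15)) = -(-6 + 7*(-7 + 225 - 90))²/(49*(-7 + 225 - 90)) = -(-6 + 7*128)²/(49*128) = -(-6 + 896)²/(49*128) = -890²/(49*128) = -792100/(49*128) = -1*198025/1568 = -198025/1568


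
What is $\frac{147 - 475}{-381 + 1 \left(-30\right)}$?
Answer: $\frac{328}{411} \approx 0.79805$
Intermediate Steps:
$\frac{147 - 475}{-381 + 1 \left(-30\right)} = - \frac{328}{-381 - 30} = - \frac{328}{-411} = \left(-328\right) \left(- \frac{1}{411}\right) = \frac{328}{411}$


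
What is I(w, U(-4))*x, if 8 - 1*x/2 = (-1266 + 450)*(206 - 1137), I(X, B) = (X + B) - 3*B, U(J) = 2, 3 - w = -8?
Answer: -10635632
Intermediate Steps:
w = 11 (w = 3 - 1*(-8) = 3 + 8 = 11)
I(X, B) = X - 2*B (I(X, B) = (B + X) - 3*B = X - 2*B)
x = -1519376 (x = 16 - 2*(-1266 + 450)*(206 - 1137) = 16 - (-1632)*(-931) = 16 - 2*759696 = 16 - 1519392 = -1519376)
I(w, U(-4))*x = (11 - 2*2)*(-1519376) = (11 - 4)*(-1519376) = 7*(-1519376) = -10635632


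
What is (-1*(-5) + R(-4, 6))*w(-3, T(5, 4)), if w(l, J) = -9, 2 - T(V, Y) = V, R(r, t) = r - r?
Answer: -45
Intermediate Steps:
R(r, t) = 0
T(V, Y) = 2 - V
(-1*(-5) + R(-4, 6))*w(-3, T(5, 4)) = (-1*(-5) + 0)*(-9) = (5 + 0)*(-9) = 5*(-9) = -45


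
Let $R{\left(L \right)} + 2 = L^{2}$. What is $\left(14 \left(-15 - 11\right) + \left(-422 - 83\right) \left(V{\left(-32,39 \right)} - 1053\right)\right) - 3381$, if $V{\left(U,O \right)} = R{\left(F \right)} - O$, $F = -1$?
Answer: $548220$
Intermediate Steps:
$R{\left(L \right)} = -2 + L^{2}$
$V{\left(U,O \right)} = -1 - O$ ($V{\left(U,O \right)} = \left(-2 + \left(-1\right)^{2}\right) - O = \left(-2 + 1\right) - O = -1 - O$)
$\left(14 \left(-15 - 11\right) + \left(-422 - 83\right) \left(V{\left(-32,39 \right)} - 1053\right)\right) - 3381 = \left(14 \left(-15 - 11\right) + \left(-422 - 83\right) \left(\left(-1 - 39\right) - 1053\right)\right) - 3381 = \left(14 \left(-26\right) - 505 \left(\left(-1 - 39\right) - 1053\right)\right) - 3381 = \left(-364 - 505 \left(-40 - 1053\right)\right) - 3381 = \left(-364 - -551965\right) - 3381 = \left(-364 + 551965\right) - 3381 = 551601 - 3381 = 548220$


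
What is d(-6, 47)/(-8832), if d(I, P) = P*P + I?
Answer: -2203/8832 ≈ -0.24943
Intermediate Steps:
d(I, P) = I + P² (d(I, P) = P² + I = I + P²)
d(-6, 47)/(-8832) = (-6 + 47²)/(-8832) = (-6 + 2209)*(-1/8832) = 2203*(-1/8832) = -2203/8832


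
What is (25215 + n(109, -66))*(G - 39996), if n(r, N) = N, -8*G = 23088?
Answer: -1078439418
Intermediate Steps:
G = -2886 (G = -⅛*23088 = -2886)
(25215 + n(109, -66))*(G - 39996) = (25215 - 66)*(-2886 - 39996) = 25149*(-42882) = -1078439418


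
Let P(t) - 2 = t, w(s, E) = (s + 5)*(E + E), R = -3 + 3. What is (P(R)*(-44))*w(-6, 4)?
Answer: 704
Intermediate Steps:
R = 0
w(s, E) = 2*E*(5 + s) (w(s, E) = (5 + s)*(2*E) = 2*E*(5 + s))
P(t) = 2 + t
(P(R)*(-44))*w(-6, 4) = ((2 + 0)*(-44))*(2*4*(5 - 6)) = (2*(-44))*(2*4*(-1)) = -88*(-8) = 704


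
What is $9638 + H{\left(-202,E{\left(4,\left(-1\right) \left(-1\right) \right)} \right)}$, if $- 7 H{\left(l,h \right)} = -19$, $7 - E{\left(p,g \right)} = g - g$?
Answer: $\frac{67485}{7} \approx 9640.7$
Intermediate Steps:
$E{\left(p,g \right)} = 7$ ($E{\left(p,g \right)} = 7 - \left(g - g\right) = 7 - 0 = 7 + 0 = 7$)
$H{\left(l,h \right)} = \frac{19}{7}$ ($H{\left(l,h \right)} = \left(- \frac{1}{7}\right) \left(-19\right) = \frac{19}{7}$)
$9638 + H{\left(-202,E{\left(4,\left(-1\right) \left(-1\right) \right)} \right)} = 9638 + \frac{19}{7} = \frac{67485}{7}$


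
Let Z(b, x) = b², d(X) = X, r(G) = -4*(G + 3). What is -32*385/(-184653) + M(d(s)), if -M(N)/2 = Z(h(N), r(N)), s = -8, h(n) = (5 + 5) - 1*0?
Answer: -5274040/26379 ≈ -199.93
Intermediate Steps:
h(n) = 10 (h(n) = 10 + 0 = 10)
r(G) = -12 - 4*G (r(G) = -4*(3 + G) = -12 - 4*G)
M(N) = -200 (M(N) = -2*10² = -2*100 = -200)
-32*385/(-184653) + M(d(s)) = -32*385/(-184653) - 200 = -12320*(-1/184653) - 200 = 1760/26379 - 200 = -5274040/26379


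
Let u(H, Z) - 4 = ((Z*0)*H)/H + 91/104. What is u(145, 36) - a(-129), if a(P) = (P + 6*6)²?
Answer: -69153/8 ≈ -8644.1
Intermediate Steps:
a(P) = (36 + P)² (a(P) = (P + 36)² = (36 + P)²)
u(H, Z) = 39/8 (u(H, Z) = 4 + (((Z*0)*H)/H + 91/104) = 4 + ((0*H)/H + 91*(1/104)) = 4 + (0/H + 7/8) = 4 + (0 + 7/8) = 4 + 7/8 = 39/8)
u(145, 36) - a(-129) = 39/8 - (36 - 129)² = 39/8 - 1*(-93)² = 39/8 - 1*8649 = 39/8 - 8649 = -69153/8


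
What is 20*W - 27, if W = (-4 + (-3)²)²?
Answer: 473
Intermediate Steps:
W = 25 (W = (-4 + 9)² = 5² = 25)
20*W - 27 = 20*25 - 27 = 500 - 27 = 473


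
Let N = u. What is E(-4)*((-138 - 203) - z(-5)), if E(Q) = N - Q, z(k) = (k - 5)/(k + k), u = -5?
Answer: 342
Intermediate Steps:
N = -5
z(k) = (-5 + k)/(2*k) (z(k) = (-5 + k)/((2*k)) = (-5 + k)*(1/(2*k)) = (-5 + k)/(2*k))
E(Q) = -5 - Q
E(-4)*((-138 - 203) - z(-5)) = (-5 - 1*(-4))*((-138 - 203) - (-5 - 5)/(2*(-5))) = (-5 + 4)*(-341 - (-1)*(-10)/(2*5)) = -(-341 - 1*1) = -(-341 - 1) = -1*(-342) = 342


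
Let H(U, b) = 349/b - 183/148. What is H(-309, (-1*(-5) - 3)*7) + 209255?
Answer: 216812725/1036 ≈ 2.0928e+5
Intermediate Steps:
H(U, b) = -183/148 + 349/b (H(U, b) = 349/b - 183*1/148 = 349/b - 183/148 = -183/148 + 349/b)
H(-309, (-1*(-5) - 3)*7) + 209255 = (-183/148 + 349/(((-1*(-5) - 3)*7))) + 209255 = (-183/148 + 349/(((5 - 3)*7))) + 209255 = (-183/148 + 349/((2*7))) + 209255 = (-183/148 + 349/14) + 209255 = 24545/1036 + 209255 = 216812725/1036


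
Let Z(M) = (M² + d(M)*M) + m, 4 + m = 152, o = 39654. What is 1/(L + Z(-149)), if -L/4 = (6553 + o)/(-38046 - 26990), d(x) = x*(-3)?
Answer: -16259/719479579 ≈ -2.2598e-5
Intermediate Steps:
m = 148 (m = -4 + 152 = 148)
d(x) = -3*x
Z(M) = 148 - 2*M² (Z(M) = (M² + (-3*M)*M) + 148 = (M² - 3*M²) + 148 = -2*M² + 148 = 148 - 2*M²)
L = 46207/16259 (L = -4*(6553 + 39654)/(-38046 - 26990) = -184828/(-65036) = -184828*(-1)/65036 = -4*(-46207/65036) = 46207/16259 ≈ 2.8419)
1/(L + Z(-149)) = 1/(46207/16259 + (148 - 2*(-149)²)) = 1/(46207/16259 + (148 - 2*22201)) = 1/(46207/16259 + (148 - 44402)) = 1/(46207/16259 - 44254) = 1/(-719479579/16259) = -16259/719479579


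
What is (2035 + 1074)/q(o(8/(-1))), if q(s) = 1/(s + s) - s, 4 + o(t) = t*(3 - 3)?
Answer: 24872/31 ≈ 802.32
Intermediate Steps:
o(t) = -4 (o(t) = -4 + t*(3 - 3) = -4 + t*0 = -4 + 0 = -4)
q(s) = 1/(2*s) - s
(2035 + 1074)/q(o(8/(-1))) = (2035 + 1074)/((1/2)/(-4) - 1*(-4)) = 3109/((1/2)*(-1/4) + 4) = 3109/(-1/8 + 4) = 3109/(31/8) = 3109*(8/31) = 24872/31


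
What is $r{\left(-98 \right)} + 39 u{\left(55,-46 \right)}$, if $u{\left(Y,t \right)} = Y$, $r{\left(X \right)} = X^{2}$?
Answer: $11749$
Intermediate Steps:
$r{\left(-98 \right)} + 39 u{\left(55,-46 \right)} = \left(-98\right)^{2} + 39 \cdot 55 = 9604 + 2145 = 11749$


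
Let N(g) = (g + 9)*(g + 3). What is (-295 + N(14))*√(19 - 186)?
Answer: 96*I*√167 ≈ 1240.6*I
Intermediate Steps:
N(g) = (3 + g)*(9 + g) (N(g) = (9 + g)*(3 + g) = (3 + g)*(9 + g))
(-295 + N(14))*√(19 - 186) = (-295 + (27 + 14² + 12*14))*√(19 - 186) = (-295 + (27 + 196 + 168))*√(-167) = (-295 + 391)*(I*√167) = 96*(I*√167) = 96*I*√167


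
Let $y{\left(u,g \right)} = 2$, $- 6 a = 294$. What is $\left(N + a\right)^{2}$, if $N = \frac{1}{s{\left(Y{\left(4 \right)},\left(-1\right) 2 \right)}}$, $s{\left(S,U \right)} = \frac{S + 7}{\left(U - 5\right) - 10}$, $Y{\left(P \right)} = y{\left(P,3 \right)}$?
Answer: $\frac{209764}{81} \approx 2589.7$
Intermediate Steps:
$a = -49$ ($a = \left(- \frac{1}{6}\right) 294 = -49$)
$Y{\left(P \right)} = 2$
$s{\left(S,U \right)} = \frac{7 + S}{-15 + U}$ ($s{\left(S,U \right)} = \frac{7 + S}{\left(U - 5\right) - 10} = \frac{7 + S}{\left(-5 + U\right) - 10} = \frac{7 + S}{-15 + U}$)
$N = - \frac{17}{9}$ ($N = \frac{1}{\frac{1}{-15 - 2} \left(7 + 2\right)} = \frac{1}{\frac{1}{-15 - 2} \cdot 9} = \frac{1}{\frac{1}{-17} \cdot 9} = \frac{1}{\left(- \frac{1}{17}\right) 9} = \frac{1}{- \frac{9}{17}} = - \frac{17}{9} \approx -1.8889$)
$\left(N + a\right)^{2} = \left(- \frac{17}{9} - 49\right)^{2} = \left(- \frac{458}{9}\right)^{2} = \frac{209764}{81}$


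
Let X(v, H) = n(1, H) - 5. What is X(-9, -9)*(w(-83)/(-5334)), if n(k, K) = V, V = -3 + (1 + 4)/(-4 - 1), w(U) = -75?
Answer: -225/1778 ≈ -0.12655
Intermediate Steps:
V = -4 (V = -3 + 5/(-5) = -3 + 5*(-⅕) = -3 - 1 = -4)
n(k, K) = -4
X(v, H) = -9 (X(v, H) = -4 - 5 = -9)
X(-9, -9)*(w(-83)/(-5334)) = -(-675)/(-5334) = -(-675)*(-1)/5334 = -9*25/1778 = -225/1778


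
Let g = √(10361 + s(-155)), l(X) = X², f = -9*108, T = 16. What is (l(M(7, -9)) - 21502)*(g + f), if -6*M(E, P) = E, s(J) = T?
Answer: 20898621 - 774023*√1153/12 ≈ 1.8708e+7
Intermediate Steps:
s(J) = 16
M(E, P) = -E/6
f = -972
g = 3*√1153 (g = √(10361 + 16) = √10377 = 3*√1153 ≈ 101.87)
(l(M(7, -9)) - 21502)*(g + f) = ((-⅙*7)² - 21502)*(3*√1153 - 972) = ((-7/6)² - 21502)*(-972 + 3*√1153) = (49/36 - 21502)*(-972 + 3*√1153) = -774023*(-972 + 3*√1153)/36 = 20898621 - 774023*√1153/12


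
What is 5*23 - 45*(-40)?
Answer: 1915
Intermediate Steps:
5*23 - 45*(-40) = 115 + 1800 = 1915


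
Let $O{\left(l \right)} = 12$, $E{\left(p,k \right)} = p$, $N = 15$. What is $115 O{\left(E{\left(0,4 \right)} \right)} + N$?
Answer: $1395$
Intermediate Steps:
$115 O{\left(E{\left(0,4 \right)} \right)} + N = 115 \cdot 12 + 15 = 1380 + 15 = 1395$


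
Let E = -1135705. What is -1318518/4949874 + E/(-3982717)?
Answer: 20572922098/1095219295981 ≈ 0.018784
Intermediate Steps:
-1318518/4949874 + E/(-3982717) = -1318518/4949874 - 1135705/(-3982717) = -1318518*1/4949874 - 1135705*(-1/3982717) = -73251/274993 + 1135705/3982717 = 20572922098/1095219295981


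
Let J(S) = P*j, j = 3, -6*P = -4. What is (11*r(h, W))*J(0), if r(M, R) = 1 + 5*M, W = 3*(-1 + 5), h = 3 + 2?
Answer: 572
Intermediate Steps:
P = ⅔ (P = -⅙*(-4) = ⅔ ≈ 0.66667)
J(S) = 2 (J(S) = (⅔)*3 = 2)
h = 5
W = 12 (W = 3*4 = 12)
(11*r(h, W))*J(0) = (11*(1 + 5*5))*2 = (11*(1 + 25))*2 = (11*26)*2 = 286*2 = 572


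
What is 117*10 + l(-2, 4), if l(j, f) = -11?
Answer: 1159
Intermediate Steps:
117*10 + l(-2, 4) = 117*10 - 11 = 1170 - 11 = 1159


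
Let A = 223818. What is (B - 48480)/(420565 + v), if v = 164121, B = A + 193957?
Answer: 369295/584686 ≈ 0.63161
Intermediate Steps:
B = 417775 (B = 223818 + 193957 = 417775)
(B - 48480)/(420565 + v) = (417775 - 48480)/(420565 + 164121) = 369295/584686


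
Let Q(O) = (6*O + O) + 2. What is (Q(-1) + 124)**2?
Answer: 14161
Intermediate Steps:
Q(O) = 2 + 7*O (Q(O) = 7*O + 2 = 2 + 7*O)
(Q(-1) + 124)**2 = ((2 + 7*(-1)) + 124)**2 = ((2 - 7) + 124)**2 = (-5 + 124)**2 = 119**2 = 14161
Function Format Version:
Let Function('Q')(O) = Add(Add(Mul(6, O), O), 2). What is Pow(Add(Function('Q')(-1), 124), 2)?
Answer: 14161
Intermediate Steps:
Function('Q')(O) = Add(2, Mul(7, O)) (Function('Q')(O) = Add(Mul(7, O), 2) = Add(2, Mul(7, O)))
Pow(Add(Function('Q')(-1), 124), 2) = Pow(Add(Add(2, Mul(7, -1)), 124), 2) = Pow(Add(Add(2, -7), 124), 2) = Pow(Add(-5, 124), 2) = Pow(119, 2) = 14161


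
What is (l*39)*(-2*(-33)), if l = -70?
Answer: -180180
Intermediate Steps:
(l*39)*(-2*(-33)) = (-70*39)*(-2*(-33)) = -2730*66 = -180180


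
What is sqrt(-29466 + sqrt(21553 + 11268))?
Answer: sqrt(-29466 + sqrt(32821)) ≈ 171.13*I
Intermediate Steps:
sqrt(-29466 + sqrt(21553 + 11268)) = sqrt(-29466 + sqrt(32821))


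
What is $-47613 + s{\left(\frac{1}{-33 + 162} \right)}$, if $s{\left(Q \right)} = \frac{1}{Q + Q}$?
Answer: $- \frac{95097}{2} \approx -47549.0$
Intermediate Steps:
$s{\left(Q \right)} = \frac{1}{2 Q}$
$-47613 + s{\left(\frac{1}{-33 + 162} \right)} = -47613 + \frac{1}{2 \frac{1}{-33 + 162}} = -47613 + \frac{1}{2 \cdot \frac{1}{129}} = -47613 + \frac{\frac{1}{\frac{1}{129}}}{2} = -47613 + \frac{1}{2} \cdot 129 = -47613 + \frac{129}{2} = - \frac{95097}{2}$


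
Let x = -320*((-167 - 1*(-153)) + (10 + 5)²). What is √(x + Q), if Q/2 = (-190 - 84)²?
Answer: 2*√20658 ≈ 287.46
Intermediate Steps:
Q = 150152 (Q = 2*(-190 - 84)² = 2*(-274)² = 2*75076 = 150152)
x = -67520 (x = -320*((-167 + 153) + 15²) = -320*(-14 + 225) = -320*211 = -67520)
√(x + Q) = √(-67520 + 150152) = √82632 = 2*√20658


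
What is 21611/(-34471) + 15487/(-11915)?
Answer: -791347442/410721965 ≈ -1.9267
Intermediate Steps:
21611/(-34471) + 15487/(-11915) = 21611*(-1/34471) + 15487*(-1/11915) = -21611/34471 - 15487/11915 = -791347442/410721965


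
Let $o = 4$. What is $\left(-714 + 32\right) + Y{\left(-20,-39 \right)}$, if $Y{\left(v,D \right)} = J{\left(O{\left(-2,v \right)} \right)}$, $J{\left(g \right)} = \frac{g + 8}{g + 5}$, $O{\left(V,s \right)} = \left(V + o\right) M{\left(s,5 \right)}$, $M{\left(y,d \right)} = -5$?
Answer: $- \frac{3408}{5} \approx -681.6$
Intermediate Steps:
$O{\left(V,s \right)} = -20 - 5 V$ ($O{\left(V,s \right)} = \left(V + 4\right) \left(-5\right) = \left(4 + V\right) \left(-5\right) = -20 - 5 V$)
$J{\left(g \right)} = \frac{8 + g}{5 + g}$
$Y{\left(v,D \right)} = \frac{2}{5}$ ($Y{\left(v,D \right)} = \frac{8 - 10}{5 - 10} = \frac{1}{-5} \left(-2\right) = \left(- \frac{1}{5}\right) \left(-2\right) = \frac{2}{5}$)
$\left(-714 + 32\right) + Y{\left(-20,-39 \right)} = \left(-714 + 32\right) + \frac{2}{5} = -682 + \frac{2}{5} = - \frac{3408}{5}$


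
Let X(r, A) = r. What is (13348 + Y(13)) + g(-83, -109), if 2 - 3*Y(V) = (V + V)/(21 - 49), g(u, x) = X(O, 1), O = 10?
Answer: 561077/42 ≈ 13359.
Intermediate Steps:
g(u, x) = 10
Y(V) = 2/3 + V/42 (Y(V) = 2/3 - (V + V)/(3*(21 - 49)) = 2/3 - 2*V/(3*(-28)) = 2/3 - 2*V*(-1)/(3*28) = 2/3 - (-1)*V/42 = 2/3 + V/42)
(13348 + Y(13)) + g(-83, -109) = (13348 + (2/3 + (1/42)*13)) + 10 = (13348 + (2/3 + 13/42)) + 10 = (13348 + 41/42) + 10 = 560657/42 + 10 = 561077/42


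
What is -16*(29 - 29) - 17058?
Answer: -17058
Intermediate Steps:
-16*(29 - 29) - 17058 = -16*0 - 17058 = 0 - 17058 = -17058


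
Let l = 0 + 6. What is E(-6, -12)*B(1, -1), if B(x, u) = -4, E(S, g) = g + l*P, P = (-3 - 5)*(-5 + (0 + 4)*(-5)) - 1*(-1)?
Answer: -4776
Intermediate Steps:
P = 201 (P = -8*(-5 + 4*(-5)) + 1 = -8*(-5 - 20) + 1 = -8*(-25) + 1 = 200 + 1 = 201)
l = 6
E(S, g) = 1206 + g (E(S, g) = g + 6*201 = g + 1206 = 1206 + g)
E(-6, -12)*B(1, -1) = (1206 - 12)*(-4) = 1194*(-4) = -4776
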